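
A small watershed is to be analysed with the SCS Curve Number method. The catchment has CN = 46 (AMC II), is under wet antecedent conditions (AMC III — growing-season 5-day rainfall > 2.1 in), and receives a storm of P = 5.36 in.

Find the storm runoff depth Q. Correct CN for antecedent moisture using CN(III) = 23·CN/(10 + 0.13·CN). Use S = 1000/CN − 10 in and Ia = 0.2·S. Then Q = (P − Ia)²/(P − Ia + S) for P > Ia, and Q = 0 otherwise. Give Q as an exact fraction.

Adjust CN=46 to AMC III: 23·46/(10 + 0.13·46) → 1058 ÷ (799/50) = 52900/799 ≈ 66.208
Max retention: S = 1000/(52900/799) − 10 = 2700/529 in (≈ 5.104 in)
Ia = 0.2·(2700/529) = 540/529 in ≈ 1.021 in
Excess rainfall: 5.360 − 1.021 = 4.339 in; P > Ia so Q > 0
Q: (57386/13225)² ÷ (124886/13225) = 1646576498/825808675 in (≈ 1.994 in)

Q = 1646576498/825808675 in ≈ 1.994 in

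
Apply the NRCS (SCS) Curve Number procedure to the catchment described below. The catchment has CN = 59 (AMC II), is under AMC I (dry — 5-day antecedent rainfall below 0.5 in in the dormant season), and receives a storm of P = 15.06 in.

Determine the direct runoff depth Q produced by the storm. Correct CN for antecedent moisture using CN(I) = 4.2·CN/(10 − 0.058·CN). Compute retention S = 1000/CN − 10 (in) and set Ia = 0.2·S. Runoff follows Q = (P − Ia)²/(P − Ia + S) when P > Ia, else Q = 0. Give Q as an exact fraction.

Q = 529935953089/108596305650 in ≈ 4.880 in

Dry (AMC I): CN(I) = 4.2·59/(10 − 0.058·59) = (1239/5)/(3289/500) = 123900/3289 ≈ 37.671
Max retention: S = 1000/(123900/3289) − 10 = 20500/1239 in (≈ 16.546 in)
Ia = 0.2S: 0.2·16.546 = 3.309 in (exactly 4100/1239)
P − Ia = 15.060 − 3.309 = 727967/61950 ≈ 11.751 in (> 0, runoff occurs)
Q = (727967/61950)²/((727967/61950) + 20500/1239) = (529935953089/3837802500)/(1752967/61950) = 529935953089/108596305650 in ≈ 4.880 in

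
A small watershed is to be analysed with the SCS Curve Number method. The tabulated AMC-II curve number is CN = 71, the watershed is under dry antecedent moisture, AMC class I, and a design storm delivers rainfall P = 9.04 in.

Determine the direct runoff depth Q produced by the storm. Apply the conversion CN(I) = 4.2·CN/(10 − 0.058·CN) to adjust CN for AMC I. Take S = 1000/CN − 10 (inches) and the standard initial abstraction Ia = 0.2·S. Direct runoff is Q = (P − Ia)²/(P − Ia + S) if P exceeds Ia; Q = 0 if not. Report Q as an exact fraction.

Q = 34971132578/11685078825 in ≈ 2.993 in

Dry (AMC I): CN(I) = 4.2·71/(10 − 0.058·71) = (1491/5)/(2941/500) = 149100/2941 ≈ 50.697
Max retention: S = 1000/(149100/2941) − 10 = 14500/1491 in (≈ 9.725 in)
Initial abstraction Ia = S/5 = (14500/1491)/5 = 2900/1491 ≈ 1.945 in
Excess rainfall: 9.040 − 1.945 = 7.095 in; P > Ia so Q > 0
Q = (264466/37275)²/((264466/37275) + 14500/1491) = (69942265156/1389425625)/(626966/37275) = 34971132578/11685078825 in ≈ 2.993 in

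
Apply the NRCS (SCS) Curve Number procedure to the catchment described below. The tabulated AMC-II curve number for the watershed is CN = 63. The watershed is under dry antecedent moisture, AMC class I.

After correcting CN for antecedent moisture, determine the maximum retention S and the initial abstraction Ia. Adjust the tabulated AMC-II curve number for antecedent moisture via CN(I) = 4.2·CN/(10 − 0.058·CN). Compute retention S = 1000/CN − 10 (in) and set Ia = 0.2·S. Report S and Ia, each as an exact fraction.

S = 18500/1323 in ≈ 13.983 in; Ia = 3700/1323 in ≈ 2.797 in

CN(I) from CN(II)=63: (4.2·63)/(10 − 0.058·63) = 132300/3173 ≈ 41.696
Retention S: 1000/CN − 10 with CN=41.696 → S = 18500/1323 ≈ 13.983 in
Initial abstraction Ia = S/5 = (18500/1323)/5 = 3700/1323 ≈ 2.797 in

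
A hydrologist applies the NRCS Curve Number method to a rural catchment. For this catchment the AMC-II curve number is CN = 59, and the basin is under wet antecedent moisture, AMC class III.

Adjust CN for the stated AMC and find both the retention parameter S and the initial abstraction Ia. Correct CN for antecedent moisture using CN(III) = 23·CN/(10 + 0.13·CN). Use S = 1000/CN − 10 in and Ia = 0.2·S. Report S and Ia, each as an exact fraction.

S = 4100/1357 in ≈ 3.021 in; Ia = 820/1357 in ≈ 0.604 in

Wet (AMC III): CN(III) = 23·59/(10 + 0.13·59) = 1357/(1767/100) = 135700/1767 ≈ 76.797
Retention S: 1000/CN − 10 with CN=76.797 → S = 4100/1357 ≈ 3.021 in
Ia = 0.2·(4100/1357) = 820/1357 in ≈ 0.604 in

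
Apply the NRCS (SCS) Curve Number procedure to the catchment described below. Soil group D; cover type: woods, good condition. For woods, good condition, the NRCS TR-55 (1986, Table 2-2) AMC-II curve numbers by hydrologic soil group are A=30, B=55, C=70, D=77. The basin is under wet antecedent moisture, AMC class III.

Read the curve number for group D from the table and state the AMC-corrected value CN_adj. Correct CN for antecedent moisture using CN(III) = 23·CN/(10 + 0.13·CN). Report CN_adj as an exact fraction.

NRCS table: woods, good condition, soil group D → CN(II) = 77
CN(III) from CN(II)=77: (23·77)/(10 + 0.13·77) = 7700/87 ≈ 88.506

CN_adj = 7700/87 ≈ 88.506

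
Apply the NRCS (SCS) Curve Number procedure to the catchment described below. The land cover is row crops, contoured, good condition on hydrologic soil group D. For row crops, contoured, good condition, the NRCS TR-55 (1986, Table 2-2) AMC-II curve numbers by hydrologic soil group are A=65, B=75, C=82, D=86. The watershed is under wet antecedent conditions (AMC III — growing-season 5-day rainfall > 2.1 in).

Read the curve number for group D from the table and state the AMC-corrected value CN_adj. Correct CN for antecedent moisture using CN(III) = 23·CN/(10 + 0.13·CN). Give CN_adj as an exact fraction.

CN_adj = 98900/1059 ≈ 93.390

NRCS table: row crops, contoured, good condition, soil group D → CN(II) = 86
Adjust CN=86 to AMC III: 23·86/(10 + 0.13·86) → 1978 ÷ (1059/50) = 98900/1059 ≈ 93.390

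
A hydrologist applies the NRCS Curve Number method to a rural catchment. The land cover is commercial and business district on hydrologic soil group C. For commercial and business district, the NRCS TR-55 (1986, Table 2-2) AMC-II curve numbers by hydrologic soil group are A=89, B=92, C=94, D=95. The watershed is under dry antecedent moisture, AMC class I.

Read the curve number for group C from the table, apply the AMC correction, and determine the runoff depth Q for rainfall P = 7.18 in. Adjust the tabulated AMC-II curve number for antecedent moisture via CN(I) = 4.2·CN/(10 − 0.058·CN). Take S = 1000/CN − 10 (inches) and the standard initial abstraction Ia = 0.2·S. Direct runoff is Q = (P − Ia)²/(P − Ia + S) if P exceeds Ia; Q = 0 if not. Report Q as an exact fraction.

Q = 12794098321/2271925950 in ≈ 5.631 in

NRCS table: commercial and business district, soil group C → CN(II) = 94
CN(I) from CN(II)=94: (4.2·94)/(10 − 0.058·94) = 32900/379 ≈ 86.807
S = 1000/(32900/379) − 10 = 500/329 in ≈ 1.520 in
Ia = 0.2S: 0.2·1.520 = 0.304 in (exactly 100/329)
P − Ia = 7.180 − 0.304 = 113111/16450 ≈ 6.876 in (> 0, runoff occurs)
Q = (113111/16450)²/((113111/16450) + 500/329) = (12794098321/270602500)/(138111/16450) = 12794098321/2271925950 in ≈ 5.631 in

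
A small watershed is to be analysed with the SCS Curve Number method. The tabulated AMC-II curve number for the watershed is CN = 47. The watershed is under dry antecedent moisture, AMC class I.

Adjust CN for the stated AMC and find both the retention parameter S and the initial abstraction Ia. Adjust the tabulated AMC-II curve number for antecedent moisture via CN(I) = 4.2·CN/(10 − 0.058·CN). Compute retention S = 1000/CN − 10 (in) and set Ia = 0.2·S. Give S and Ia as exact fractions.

S = 26500/987 in ≈ 26.849 in; Ia = 5300/987 in ≈ 5.370 in

Adjust CN=47 to AMC I: 4.2·47/(10 − 0.058·47) → (987/5) ÷ (3637/500) = 98700/3637 ≈ 27.138
S = 1000/(98700/3637) − 10 = 26500/987 in ≈ 26.849 in
Ia = 0.2S: 0.2·26.849 = 5.370 in (exactly 5300/987)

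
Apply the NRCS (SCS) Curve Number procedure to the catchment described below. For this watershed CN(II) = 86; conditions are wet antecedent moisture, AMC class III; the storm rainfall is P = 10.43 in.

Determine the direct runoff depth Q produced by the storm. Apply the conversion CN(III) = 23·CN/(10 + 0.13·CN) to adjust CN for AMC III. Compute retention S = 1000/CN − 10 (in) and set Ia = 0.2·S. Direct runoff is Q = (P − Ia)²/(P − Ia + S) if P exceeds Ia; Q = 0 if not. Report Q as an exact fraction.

Q = 147908742247/15365202900 in ≈ 9.626 in

Wet (AMC III): CN(III) = 23·86/(10 + 0.13·86) = 1978/(1059/50) = 98900/1059 ≈ 93.390
Retention S: 1000/CN − 10 with CN=93.390 → S = 700/989 ≈ 0.708 in
Initial abstraction Ia = S/5 = (700/989)/5 = 140/989 ≈ 0.142 in
Since P=10.430 > Ia=0.142: effective rainfall P−Ia = 1017527/98900 in
Q: (1017527/98900)² ÷ (1087527/98900) = 147908742247/15365202900 in (≈ 9.626 in)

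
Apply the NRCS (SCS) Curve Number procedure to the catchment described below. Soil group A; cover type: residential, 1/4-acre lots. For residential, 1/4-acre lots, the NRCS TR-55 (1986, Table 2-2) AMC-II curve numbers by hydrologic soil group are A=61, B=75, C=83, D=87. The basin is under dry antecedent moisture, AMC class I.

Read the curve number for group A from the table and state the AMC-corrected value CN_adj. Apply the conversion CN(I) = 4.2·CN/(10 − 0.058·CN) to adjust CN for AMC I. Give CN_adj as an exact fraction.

CN_adj = 42700/1077 ≈ 39.647

NRCS table: residential, 1/4-acre lots, soil group A → CN(II) = 61
CN(I) from CN(II)=61: (4.2·61)/(10 − 0.058·61) = 42700/1077 ≈ 39.647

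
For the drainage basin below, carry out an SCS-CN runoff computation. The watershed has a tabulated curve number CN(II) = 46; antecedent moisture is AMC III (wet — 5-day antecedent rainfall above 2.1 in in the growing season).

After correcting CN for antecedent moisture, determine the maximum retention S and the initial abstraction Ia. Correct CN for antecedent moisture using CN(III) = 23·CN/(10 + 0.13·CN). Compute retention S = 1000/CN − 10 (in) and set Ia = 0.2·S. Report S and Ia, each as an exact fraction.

Wet (AMC III): CN(III) = 23·46/(10 + 0.13·46) = 1058/(799/50) = 52900/799 ≈ 66.208
S = 1000/(52900/799) − 10 = 2700/529 in ≈ 5.104 in
Initial abstraction Ia = S/5 = (2700/529)/5 = 540/529 ≈ 1.021 in

S = 2700/529 in ≈ 5.104 in; Ia = 540/529 in ≈ 1.021 in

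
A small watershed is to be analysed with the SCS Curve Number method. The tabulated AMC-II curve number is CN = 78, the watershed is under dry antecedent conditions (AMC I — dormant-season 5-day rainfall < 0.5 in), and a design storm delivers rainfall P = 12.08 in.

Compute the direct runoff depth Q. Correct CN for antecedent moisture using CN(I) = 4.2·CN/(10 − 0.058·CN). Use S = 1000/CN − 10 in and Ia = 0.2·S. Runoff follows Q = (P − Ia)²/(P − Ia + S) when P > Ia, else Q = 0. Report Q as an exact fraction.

Dry (AMC I): CN(I) = 4.2·78/(10 − 0.058·78) = (1638/5)/(1369/250) = 81900/1369 ≈ 59.825
Max retention: S = 1000/(81900/1369) − 10 = 5500/819 in (≈ 6.716 in)
Initial abstraction Ia = S/5 = (5500/819)/5 = 1100/819 ≈ 1.343 in
Excess rainfall: 12.080 − 1.343 = 10.737 in; P > Ia so Q > 0
Runoff Q = (P−Ia)²/(P−Ia+S) = (10.737)²/(10.737+6.716) = 24164373122/3658247775 ≈ 6.605 in

Q = 24164373122/3658247775 in ≈ 6.605 in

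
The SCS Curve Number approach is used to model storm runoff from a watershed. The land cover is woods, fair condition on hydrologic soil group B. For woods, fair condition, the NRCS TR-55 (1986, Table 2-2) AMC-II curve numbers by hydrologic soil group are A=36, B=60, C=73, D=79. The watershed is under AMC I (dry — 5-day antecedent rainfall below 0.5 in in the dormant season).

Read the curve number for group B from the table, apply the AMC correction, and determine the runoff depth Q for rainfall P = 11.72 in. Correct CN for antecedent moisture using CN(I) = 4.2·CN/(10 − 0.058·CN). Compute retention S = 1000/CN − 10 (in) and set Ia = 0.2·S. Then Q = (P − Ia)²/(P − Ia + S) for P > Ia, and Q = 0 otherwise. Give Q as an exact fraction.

NRCS table: woods, fair condition, soil group B → CN(II) = 60
CN(I) from CN(II)=60: (4.2·60)/(10 − 0.058·60) = 6300/163 ≈ 38.650
Retention S: 1000/CN − 10 with CN=38.650 → S = 1000/63 ≈ 15.873 in
Initial abstraction Ia = S/5 = (1000/63)/5 = 200/63 ≈ 3.175 in
P − Ia = 11.720 − 3.175 = 13459/1575 ≈ 8.545 in (> 0, runoff occurs)
Q = (13459/1575)²/((13459/1575) + 1000/63) = (181144681/2480625)/(38459/1575) = 181144681/60572925 in ≈ 2.991 in

Q = 181144681/60572925 in ≈ 2.991 in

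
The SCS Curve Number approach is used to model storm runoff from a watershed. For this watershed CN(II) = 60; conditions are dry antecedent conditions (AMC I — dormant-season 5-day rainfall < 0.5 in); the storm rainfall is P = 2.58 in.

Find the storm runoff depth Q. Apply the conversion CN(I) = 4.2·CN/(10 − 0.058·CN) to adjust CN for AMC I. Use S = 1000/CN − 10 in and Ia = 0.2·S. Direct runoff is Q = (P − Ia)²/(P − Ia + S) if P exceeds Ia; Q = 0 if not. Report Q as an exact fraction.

Q = 0 in ≈ 0.000 in

CN(I) from CN(II)=60: (4.2·60)/(10 − 0.058·60) = 6300/163 ≈ 38.650
Retention S: 1000/CN − 10 with CN=38.650 → S = 1000/63 ≈ 15.873 in
Initial abstraction Ia = S/5 = (1000/63)/5 = 200/63 ≈ 3.175 in
P = 2.580 ≤ Ia = 3.175 in: entire storm abstracted, Q = 0.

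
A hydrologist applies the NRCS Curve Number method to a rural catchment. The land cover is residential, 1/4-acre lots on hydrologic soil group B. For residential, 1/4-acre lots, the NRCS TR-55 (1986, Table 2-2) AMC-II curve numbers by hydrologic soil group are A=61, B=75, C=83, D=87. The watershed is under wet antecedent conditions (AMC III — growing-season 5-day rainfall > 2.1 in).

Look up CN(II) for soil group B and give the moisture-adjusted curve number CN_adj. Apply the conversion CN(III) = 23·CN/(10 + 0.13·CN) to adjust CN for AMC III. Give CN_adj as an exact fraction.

CN_adj = 6900/79 ≈ 87.342

NRCS table: residential, 1/4-acre lots, soil group B → CN(II) = 75
Adjust CN=75 to AMC III: 23·75/(10 + 0.13·75) → 1725 ÷ (79/4) = 6900/79 ≈ 87.342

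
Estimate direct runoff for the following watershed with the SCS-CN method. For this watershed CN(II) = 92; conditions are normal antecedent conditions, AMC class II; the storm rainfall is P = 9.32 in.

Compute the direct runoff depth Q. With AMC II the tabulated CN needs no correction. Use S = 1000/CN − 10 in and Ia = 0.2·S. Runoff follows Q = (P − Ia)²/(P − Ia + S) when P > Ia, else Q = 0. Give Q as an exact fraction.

CN(II) = 92; AMC II needs no correction.
S = 1000/92 − 10 = 20/23 in ≈ 0.870 in
Ia = 0.2S: 0.2·0.870 = 0.174 in (exactly 4/23)
Excess rainfall: 9.320 − 0.174 = 9.146 in; P > Ia so Q > 0
Q = (5259/575)²/((5259/575) + 20/23) = (27657081/330625)/(5759/575) = 27657081/3311425 in ≈ 8.352 in

Q = 27657081/3311425 in ≈ 8.352 in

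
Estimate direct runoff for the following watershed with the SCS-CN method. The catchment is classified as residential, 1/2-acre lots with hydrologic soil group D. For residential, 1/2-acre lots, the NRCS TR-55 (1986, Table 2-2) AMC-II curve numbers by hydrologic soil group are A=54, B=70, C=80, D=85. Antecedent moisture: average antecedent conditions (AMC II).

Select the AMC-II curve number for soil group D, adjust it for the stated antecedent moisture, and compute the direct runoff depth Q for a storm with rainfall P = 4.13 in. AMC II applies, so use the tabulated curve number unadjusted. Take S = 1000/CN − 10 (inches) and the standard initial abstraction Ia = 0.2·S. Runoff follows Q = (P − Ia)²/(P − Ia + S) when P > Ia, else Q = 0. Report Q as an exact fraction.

Q = 41229241/16015700 in ≈ 2.574 in

NRCS table: residential, 1/2-acre lots, soil group D → CN(II) = 85
Average conditions: CN = 85 (no AMC adjustment).
S = 1000/85 − 10 = 30/17 in ≈ 1.765 in
Ia = 0.2·(30/17) = 6/17 in ≈ 0.353 in
Since P=4.130 > Ia=0.353: effective rainfall P−Ia = 6421/1700 in
Q = (6421/1700)²/((6421/1700) + 30/17) = (41229241/2890000)/(9421/1700) = 41229241/16015700 in ≈ 2.574 in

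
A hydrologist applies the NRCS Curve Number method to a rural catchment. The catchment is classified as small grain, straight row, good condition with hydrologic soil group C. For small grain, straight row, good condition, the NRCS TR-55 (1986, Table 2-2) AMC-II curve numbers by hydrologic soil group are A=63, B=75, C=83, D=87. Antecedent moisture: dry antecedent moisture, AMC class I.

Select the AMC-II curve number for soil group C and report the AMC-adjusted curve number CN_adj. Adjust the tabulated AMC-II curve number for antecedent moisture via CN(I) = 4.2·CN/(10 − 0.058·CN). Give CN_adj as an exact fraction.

CN_adj = 174300/2593 ≈ 67.219

NRCS table: small grain, straight row, good condition, soil group C → CN(II) = 83
Adjust CN=83 to AMC I: 4.2·83/(10 − 0.058·83) → (1743/5) ÷ (2593/500) = 174300/2593 ≈ 67.219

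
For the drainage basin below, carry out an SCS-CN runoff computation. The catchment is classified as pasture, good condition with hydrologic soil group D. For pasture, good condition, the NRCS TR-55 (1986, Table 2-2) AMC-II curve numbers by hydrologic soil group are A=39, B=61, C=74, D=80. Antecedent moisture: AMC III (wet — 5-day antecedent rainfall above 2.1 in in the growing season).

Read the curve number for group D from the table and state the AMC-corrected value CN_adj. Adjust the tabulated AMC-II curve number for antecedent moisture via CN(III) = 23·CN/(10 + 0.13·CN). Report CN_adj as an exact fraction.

CN_adj = 4600/51 ≈ 90.196

NRCS table: pasture, good condition, soil group D → CN(II) = 80
Adjust CN=80 to AMC III: 23·80/(10 + 0.13·80) → 1840 ÷ (102/5) = 4600/51 ≈ 90.196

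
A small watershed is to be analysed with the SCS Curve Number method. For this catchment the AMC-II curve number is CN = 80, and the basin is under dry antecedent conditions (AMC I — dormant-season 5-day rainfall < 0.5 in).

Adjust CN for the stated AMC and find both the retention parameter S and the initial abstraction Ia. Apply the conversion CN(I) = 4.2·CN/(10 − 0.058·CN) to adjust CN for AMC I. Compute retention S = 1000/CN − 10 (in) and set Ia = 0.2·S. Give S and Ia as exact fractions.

S = 125/21 in ≈ 5.952 in; Ia = 25/21 in ≈ 1.190 in

Dry (AMC I): CN(I) = 4.2·80/(10 − 0.058·80) = 336/(134/25) = 4200/67 ≈ 62.687
Retention S: 1000/CN − 10 with CN=62.687 → S = 125/21 ≈ 5.952 in
Initial abstraction Ia = S/5 = (125/21)/5 = 25/21 ≈ 1.190 in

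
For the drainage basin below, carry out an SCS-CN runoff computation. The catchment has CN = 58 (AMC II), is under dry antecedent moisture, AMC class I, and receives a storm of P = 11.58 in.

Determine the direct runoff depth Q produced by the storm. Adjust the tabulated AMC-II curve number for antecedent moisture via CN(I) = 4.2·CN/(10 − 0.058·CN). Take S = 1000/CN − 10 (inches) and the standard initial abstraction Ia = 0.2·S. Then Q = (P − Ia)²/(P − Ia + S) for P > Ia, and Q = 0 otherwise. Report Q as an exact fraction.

Q = 139027681/53346950 in ≈ 2.606 in

Dry (AMC I): CN(I) = 4.2·58/(10 − 0.058·58) = (1218/5)/(1659/250) = 2900/79 ≈ 36.709
Max retention: S = 1000/(2900/79) − 10 = 500/29 in (≈ 17.241 in)
Ia = 0.2S: 0.2·17.241 = 3.448 in (exactly 100/29)
Excess rainfall: 11.580 − 3.448 = 8.132 in; P > Ia so Q > 0
Runoff Q = (P−Ia)²/(P−Ia+S) = (8.132)²/(8.132+17.241) = 139027681/53346950 ≈ 2.606 in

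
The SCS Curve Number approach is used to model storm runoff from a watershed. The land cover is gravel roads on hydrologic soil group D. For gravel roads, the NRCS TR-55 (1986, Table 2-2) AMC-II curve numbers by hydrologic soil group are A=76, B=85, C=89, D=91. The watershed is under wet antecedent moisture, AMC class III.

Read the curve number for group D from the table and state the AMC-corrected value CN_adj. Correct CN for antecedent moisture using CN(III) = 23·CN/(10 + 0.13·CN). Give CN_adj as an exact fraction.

CN_adj = 209300/2183 ≈ 95.877

NRCS table: gravel roads, soil group D → CN(II) = 91
CN(III) from CN(II)=91: (23·91)/(10 + 0.13·91) = 209300/2183 ≈ 95.877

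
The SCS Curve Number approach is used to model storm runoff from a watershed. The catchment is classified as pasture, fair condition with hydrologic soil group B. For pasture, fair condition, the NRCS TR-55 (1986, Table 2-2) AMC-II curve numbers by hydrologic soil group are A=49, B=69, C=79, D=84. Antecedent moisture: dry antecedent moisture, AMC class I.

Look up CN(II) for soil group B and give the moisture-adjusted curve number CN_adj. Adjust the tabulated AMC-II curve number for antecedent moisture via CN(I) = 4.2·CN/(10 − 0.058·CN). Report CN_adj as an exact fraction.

NRCS table: pasture, fair condition, soil group B → CN(II) = 69
Adjust CN=69 to AMC I: 4.2·69/(10 − 0.058·69) → (1449/5) ÷ (2999/500) = 144900/2999 ≈ 48.316

CN_adj = 144900/2999 ≈ 48.316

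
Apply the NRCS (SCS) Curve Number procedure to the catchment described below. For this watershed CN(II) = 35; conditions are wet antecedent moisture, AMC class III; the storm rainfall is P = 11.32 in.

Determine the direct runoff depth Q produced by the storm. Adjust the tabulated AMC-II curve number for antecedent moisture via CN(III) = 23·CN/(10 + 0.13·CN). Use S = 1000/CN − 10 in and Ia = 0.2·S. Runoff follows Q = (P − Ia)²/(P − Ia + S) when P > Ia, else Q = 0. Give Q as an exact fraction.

Wet (AMC III): CN(III) = 23·35/(10 + 0.13·35) = 805/(291/20) = 16100/291 ≈ 55.326
Retention S: 1000/CN − 10 with CN=55.326 → S = 1300/161 ≈ 8.075 in
Initial abstraction Ia = S/5 = (1300/161)/5 = 260/161 ≈ 1.615 in
Since P=11.320 > Ia=1.615: effective rainfall P−Ia = 39063/4025 in
Q: (39063/4025)² ÷ (71563/4025) = 1525917969/288041075 in (≈ 5.298 in)

Q = 1525917969/288041075 in ≈ 5.298 in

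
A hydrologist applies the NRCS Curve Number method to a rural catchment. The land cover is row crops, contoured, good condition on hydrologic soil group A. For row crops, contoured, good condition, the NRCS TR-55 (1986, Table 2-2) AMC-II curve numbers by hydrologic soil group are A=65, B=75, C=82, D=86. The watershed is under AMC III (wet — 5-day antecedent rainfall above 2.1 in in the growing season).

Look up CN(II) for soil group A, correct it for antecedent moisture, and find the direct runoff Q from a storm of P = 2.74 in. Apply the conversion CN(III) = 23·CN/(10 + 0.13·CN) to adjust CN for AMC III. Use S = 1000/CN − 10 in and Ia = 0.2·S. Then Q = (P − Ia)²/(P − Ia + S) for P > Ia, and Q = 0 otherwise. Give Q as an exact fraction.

Q = 1153485369/1030996850 in ≈ 1.119 in

NRCS table: row crops, contoured, good condition, soil group A → CN(II) = 65
CN(III) from CN(II)=65: (23·65)/(10 + 0.13·65) = 29900/369 ≈ 81.030
S = 1000/(29900/369) − 10 = 700/299 in ≈ 2.341 in
Ia = 0.2·(700/299) = 140/299 in ≈ 0.468 in
Since P=2.740 > Ia=0.468: effective rainfall P−Ia = 33963/14950 in
Q: (33963/14950)² ÷ (68963/14950) = 1153485369/1030996850 in (≈ 1.119 in)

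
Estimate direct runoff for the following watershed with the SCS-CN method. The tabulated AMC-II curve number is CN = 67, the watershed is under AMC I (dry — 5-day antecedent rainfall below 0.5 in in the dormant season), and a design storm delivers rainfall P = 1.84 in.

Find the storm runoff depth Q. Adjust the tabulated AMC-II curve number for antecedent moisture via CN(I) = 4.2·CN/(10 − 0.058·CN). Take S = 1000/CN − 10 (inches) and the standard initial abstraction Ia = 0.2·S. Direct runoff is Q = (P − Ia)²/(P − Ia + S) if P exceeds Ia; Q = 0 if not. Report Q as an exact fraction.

Q = 0 in ≈ 0.000 in

Adjust CN=67 to AMC I: 4.2·67/(10 − 0.058·67) → (1407/5) ÷ (3057/500) = 46900/1019 ≈ 46.026
Max retention: S = 1000/(46900/1019) − 10 = 5500/469 in (≈ 11.727 in)
Initial abstraction Ia = S/5 = (5500/469)/5 = 1100/469 ≈ 2.345 in
P = 1.840 ≤ Ia = 2.345 in: entire storm abstracted, Q = 0.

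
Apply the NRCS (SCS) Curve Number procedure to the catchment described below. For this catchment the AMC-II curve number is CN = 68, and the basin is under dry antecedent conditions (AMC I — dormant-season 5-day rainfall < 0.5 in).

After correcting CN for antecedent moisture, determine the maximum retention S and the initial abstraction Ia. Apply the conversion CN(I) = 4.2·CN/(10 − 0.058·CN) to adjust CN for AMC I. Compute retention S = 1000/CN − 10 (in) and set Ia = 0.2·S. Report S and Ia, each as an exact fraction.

S = 4000/357 in ≈ 11.204 in; Ia = 800/357 in ≈ 2.241 in

Dry (AMC I): CN(I) = 4.2·68/(10 − 0.058·68) = (1428/5)/(757/125) = 35700/757 ≈ 47.160
Retention S: 1000/CN − 10 with CN=47.160 → S = 4000/357 ≈ 11.204 in
Ia = 0.2·(4000/357) = 800/357 in ≈ 2.241 in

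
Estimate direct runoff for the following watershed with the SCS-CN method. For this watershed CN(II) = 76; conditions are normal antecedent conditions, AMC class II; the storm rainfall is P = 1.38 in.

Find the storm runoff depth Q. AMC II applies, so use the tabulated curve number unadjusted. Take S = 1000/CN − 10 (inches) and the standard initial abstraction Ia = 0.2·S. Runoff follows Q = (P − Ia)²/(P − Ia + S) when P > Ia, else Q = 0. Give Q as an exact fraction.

CN(II) = 76; AMC II needs no correction.
Retention S: 1000/CN − 10 with CN=76.000 → S = 60/19 ≈ 3.158 in
Ia = 0.2S: 0.2·3.158 = 0.632 in (exactly 12/19)
Excess rainfall: 1.380 − 0.632 = 0.748 in; P > Ia so Q > 0
Runoff Q = (P−Ia)²/(P−Ia+S) = (0.748)²/(0.748+3.158) = 168507/1175150 ≈ 0.143 in

Q = 168507/1175150 in ≈ 0.143 in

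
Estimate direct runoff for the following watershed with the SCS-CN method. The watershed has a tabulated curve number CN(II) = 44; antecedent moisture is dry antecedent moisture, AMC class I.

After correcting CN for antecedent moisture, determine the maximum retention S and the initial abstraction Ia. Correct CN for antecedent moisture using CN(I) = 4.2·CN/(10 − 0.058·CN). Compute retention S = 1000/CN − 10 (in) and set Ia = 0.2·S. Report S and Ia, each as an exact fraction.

Dry (AMC I): CN(I) = 4.2·44/(10 − 0.058·44) = (924/5)/(931/125) = 3300/133 ≈ 24.812
S = 1000/(3300/133) − 10 = 1000/33 in ≈ 30.303 in
Ia = 0.2·(1000/33) = 200/33 in ≈ 6.061 in

S = 1000/33 in ≈ 30.303 in; Ia = 200/33 in ≈ 6.061 in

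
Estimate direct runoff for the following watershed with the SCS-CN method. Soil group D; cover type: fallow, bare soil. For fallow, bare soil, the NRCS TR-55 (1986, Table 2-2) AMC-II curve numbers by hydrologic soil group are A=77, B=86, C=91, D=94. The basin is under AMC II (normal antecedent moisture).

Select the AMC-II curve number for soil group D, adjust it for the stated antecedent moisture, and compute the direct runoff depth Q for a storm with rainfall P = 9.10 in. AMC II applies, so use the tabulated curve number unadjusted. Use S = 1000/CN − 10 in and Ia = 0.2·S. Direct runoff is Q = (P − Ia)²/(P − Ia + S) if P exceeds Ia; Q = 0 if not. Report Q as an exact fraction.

Q = 17783089/2122990 in ≈ 8.376 in

NRCS table: fallow, bare soil, soil group D → CN(II) = 94
AMC II — tabulated CN = 94 applies directly.
Retention S: 1000/CN − 10 with CN=94.000 → S = 30/47 ≈ 0.638 in
Ia = 0.2·(30/47) = 6/47 in ≈ 0.128 in
Since P=9.100 > Ia=0.128: effective rainfall P−Ia = 4217/470 in
Runoff Q = (P−Ia)²/(P−Ia+S) = (8.972)²/(8.972+0.638) = 17783089/2122990 ≈ 8.376 in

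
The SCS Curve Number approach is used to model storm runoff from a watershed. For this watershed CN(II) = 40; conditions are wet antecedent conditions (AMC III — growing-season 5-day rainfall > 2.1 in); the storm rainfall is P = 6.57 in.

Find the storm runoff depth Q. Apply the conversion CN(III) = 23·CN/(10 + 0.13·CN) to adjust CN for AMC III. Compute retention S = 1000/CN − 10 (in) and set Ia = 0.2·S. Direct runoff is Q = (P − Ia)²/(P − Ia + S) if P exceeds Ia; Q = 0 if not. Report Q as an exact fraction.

Q = 48892107/20785100 in ≈ 2.352 in

Adjust CN=40 to AMC III: 23·40/(10 + 0.13·40) → 920 ÷ (76/5) = 1150/19 ≈ 60.526
S = 1000/(1150/19) − 10 = 150/23 in ≈ 6.522 in
Ia = 0.2S: 0.2·6.522 = 1.304 in (exactly 30/23)
Since P=6.570 > Ia=1.304: effective rainfall P−Ia = 12111/2300 in
Q: (12111/2300)² ÷ (27111/2300) = 48892107/20785100 in (≈ 2.352 in)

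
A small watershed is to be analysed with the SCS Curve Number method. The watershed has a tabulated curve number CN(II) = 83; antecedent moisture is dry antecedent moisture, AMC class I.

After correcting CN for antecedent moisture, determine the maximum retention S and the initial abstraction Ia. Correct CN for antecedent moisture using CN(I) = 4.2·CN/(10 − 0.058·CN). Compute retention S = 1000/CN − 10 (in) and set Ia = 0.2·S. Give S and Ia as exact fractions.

Dry (AMC I): CN(I) = 4.2·83/(10 − 0.058·83) = (1743/5)/(2593/500) = 174300/2593 ≈ 67.219
S = 1000/(174300/2593) − 10 = 8500/1743 in ≈ 4.877 in
Ia = 0.2S: 0.2·4.877 = 0.975 in (exactly 1700/1743)

S = 8500/1743 in ≈ 4.877 in; Ia = 1700/1743 in ≈ 0.975 in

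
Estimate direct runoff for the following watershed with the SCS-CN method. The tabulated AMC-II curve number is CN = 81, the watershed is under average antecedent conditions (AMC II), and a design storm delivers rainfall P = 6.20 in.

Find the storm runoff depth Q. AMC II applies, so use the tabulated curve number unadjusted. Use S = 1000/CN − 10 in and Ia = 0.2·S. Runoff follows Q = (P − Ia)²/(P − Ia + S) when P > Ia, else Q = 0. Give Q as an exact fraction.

CN(II) = 81; AMC II needs no correction.
Max retention: S = 1000/81 − 10 = 190/81 in (≈ 2.346 in)
Initial abstraction Ia = S/5 = (190/81)/5 = 38/81 ≈ 0.469 in
Excess rainfall: 6.200 − 0.469 = 5.731 in; P > Ia so Q > 0
Q: (2321/405)² ÷ (3271/405) = 5387041/1324755 in (≈ 4.066 in)

Q = 5387041/1324755 in ≈ 4.066 in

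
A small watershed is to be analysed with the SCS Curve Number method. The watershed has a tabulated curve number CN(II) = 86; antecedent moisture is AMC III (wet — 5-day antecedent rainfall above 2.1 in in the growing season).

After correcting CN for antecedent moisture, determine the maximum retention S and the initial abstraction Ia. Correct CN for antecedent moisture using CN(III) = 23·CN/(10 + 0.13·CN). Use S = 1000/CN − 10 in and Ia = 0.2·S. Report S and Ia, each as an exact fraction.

Adjust CN=86 to AMC III: 23·86/(10 + 0.13·86) → 1978 ÷ (1059/50) = 98900/1059 ≈ 93.390
Max retention: S = 1000/(98900/1059) − 10 = 700/989 in (≈ 0.708 in)
Ia = 0.2·(700/989) = 140/989 in ≈ 0.142 in

S = 700/989 in ≈ 0.708 in; Ia = 140/989 in ≈ 0.142 in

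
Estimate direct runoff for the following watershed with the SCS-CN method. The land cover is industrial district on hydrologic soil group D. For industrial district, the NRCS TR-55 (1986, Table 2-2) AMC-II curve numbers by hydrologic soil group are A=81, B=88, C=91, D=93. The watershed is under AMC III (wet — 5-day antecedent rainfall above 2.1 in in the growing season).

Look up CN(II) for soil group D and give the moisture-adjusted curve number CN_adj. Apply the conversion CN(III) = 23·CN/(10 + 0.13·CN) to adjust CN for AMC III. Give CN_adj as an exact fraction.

CN_adj = 213900/2209 ≈ 96.831

NRCS table: industrial district, soil group D → CN(II) = 93
Wet (AMC III): CN(III) = 23·93/(10 + 0.13·93) = 2139/(2209/100) = 213900/2209 ≈ 96.831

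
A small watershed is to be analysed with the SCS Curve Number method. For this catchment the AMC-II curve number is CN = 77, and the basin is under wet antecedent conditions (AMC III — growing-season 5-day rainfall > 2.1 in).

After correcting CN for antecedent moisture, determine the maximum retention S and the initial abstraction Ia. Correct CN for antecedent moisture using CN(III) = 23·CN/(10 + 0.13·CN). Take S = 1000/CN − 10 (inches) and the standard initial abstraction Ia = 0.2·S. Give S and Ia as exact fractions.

Wet (AMC III): CN(III) = 23·77/(10 + 0.13·77) = 1771/(2001/100) = 7700/87 ≈ 88.506
Retention S: 1000/CN − 10 with CN=88.506 → S = 100/77 ≈ 1.299 in
Ia = 0.2·(100/77) = 20/77 in ≈ 0.260 in

S = 100/77 in ≈ 1.299 in; Ia = 20/77 in ≈ 0.260 in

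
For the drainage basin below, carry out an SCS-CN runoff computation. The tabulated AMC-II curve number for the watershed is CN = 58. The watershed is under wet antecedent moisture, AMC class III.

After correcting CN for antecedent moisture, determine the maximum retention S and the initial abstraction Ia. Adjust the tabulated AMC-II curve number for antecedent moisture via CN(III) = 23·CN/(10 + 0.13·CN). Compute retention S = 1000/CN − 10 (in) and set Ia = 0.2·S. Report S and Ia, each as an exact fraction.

S = 2100/667 in ≈ 3.148 in; Ia = 420/667 in ≈ 0.630 in

CN(III) from CN(II)=58: (23·58)/(10 + 0.13·58) = 66700/877 ≈ 76.055
S = 1000/(66700/877) − 10 = 2100/667 in ≈ 3.148 in
Initial abstraction Ia = S/5 = (2100/667)/5 = 420/667 ≈ 0.630 in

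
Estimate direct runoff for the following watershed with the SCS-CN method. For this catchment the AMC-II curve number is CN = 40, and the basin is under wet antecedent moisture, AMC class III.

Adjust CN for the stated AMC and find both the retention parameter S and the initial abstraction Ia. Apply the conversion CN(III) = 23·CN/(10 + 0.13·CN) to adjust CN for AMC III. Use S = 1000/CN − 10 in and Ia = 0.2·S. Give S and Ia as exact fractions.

S = 150/23 in ≈ 6.522 in; Ia = 30/23 in ≈ 1.304 in

Adjust CN=40 to AMC III: 23·40/(10 + 0.13·40) → 920 ÷ (76/5) = 1150/19 ≈ 60.526
S = 1000/(1150/19) − 10 = 150/23 in ≈ 6.522 in
Ia = 0.2S: 0.2·6.522 = 1.304 in (exactly 30/23)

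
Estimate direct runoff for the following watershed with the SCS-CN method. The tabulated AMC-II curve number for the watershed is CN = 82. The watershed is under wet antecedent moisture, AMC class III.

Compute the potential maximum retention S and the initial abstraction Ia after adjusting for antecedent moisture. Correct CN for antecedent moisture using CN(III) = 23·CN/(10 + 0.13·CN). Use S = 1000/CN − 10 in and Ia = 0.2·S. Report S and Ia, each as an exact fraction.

Adjust CN=82 to AMC III: 23·82/(10 + 0.13·82) → 1886 ÷ (1033/50) = 94300/1033 ≈ 91.288
Max retention: S = 1000/(94300/1033) − 10 = 900/943 in (≈ 0.954 in)
Initial abstraction Ia = S/5 = (900/943)/5 = 180/943 ≈ 0.191 in

S = 900/943 in ≈ 0.954 in; Ia = 180/943 in ≈ 0.191 in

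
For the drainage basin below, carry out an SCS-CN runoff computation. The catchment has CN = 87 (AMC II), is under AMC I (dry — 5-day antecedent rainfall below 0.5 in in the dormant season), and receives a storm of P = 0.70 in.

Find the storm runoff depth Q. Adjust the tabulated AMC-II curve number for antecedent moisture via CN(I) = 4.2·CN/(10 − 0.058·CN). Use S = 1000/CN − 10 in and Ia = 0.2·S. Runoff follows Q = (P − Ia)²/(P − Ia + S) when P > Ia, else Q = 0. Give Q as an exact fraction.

Q = 0 in ≈ 0.000 in

Dry (AMC I): CN(I) = 4.2·87/(10 − 0.058·87) = (1827/5)/(2477/500) = 182700/2477 ≈ 73.759
S = 1000/(182700/2477) − 10 = 6500/1827 in ≈ 3.558 in
Ia = 0.2·(6500/1827) = 1300/1827 in ≈ 0.712 in
P = 0.700 ≤ Ia = 0.712 in: entire storm abstracted, Q = 0.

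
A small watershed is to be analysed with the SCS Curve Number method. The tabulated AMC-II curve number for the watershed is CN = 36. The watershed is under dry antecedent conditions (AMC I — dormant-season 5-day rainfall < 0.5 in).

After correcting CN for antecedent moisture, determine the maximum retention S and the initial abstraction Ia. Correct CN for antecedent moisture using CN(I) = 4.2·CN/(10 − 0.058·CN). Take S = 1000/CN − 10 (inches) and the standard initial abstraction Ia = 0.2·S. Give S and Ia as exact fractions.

Dry (AMC I): CN(I) = 4.2·36/(10 − 0.058·36) = (756/5)/(989/125) = 18900/989 ≈ 19.110
S = 1000/(18900/989) − 10 = 8000/189 in ≈ 42.328 in
Ia = 0.2S: 0.2·42.328 = 8.466 in (exactly 1600/189)

S = 8000/189 in ≈ 42.328 in; Ia = 1600/189 in ≈ 8.466 in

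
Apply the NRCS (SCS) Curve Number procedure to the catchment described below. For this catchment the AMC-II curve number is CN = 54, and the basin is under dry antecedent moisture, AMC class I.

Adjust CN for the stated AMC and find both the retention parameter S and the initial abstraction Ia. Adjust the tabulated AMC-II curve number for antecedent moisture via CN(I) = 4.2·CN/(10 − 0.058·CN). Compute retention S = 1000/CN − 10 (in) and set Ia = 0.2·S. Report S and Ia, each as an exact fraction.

Adjust CN=54 to AMC I: 4.2·54/(10 − 0.058·54) → (1134/5) ÷ (1717/250) = 56700/1717 ≈ 33.023
S = 1000/(56700/1717) − 10 = 11500/567 in ≈ 20.282 in
Ia = 0.2·(11500/567) = 2300/567 in ≈ 4.056 in

S = 11500/567 in ≈ 20.282 in; Ia = 2300/567 in ≈ 4.056 in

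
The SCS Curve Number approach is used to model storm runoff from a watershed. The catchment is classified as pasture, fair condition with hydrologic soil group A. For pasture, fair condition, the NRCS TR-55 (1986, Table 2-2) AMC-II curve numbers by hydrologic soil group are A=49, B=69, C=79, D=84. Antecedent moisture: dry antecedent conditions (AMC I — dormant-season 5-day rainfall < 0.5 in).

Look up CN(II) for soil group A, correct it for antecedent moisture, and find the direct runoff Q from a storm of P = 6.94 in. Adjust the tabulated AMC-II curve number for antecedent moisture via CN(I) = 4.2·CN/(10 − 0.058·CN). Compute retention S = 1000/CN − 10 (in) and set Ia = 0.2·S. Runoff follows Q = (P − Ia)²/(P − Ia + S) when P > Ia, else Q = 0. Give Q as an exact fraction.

NRCS table: pasture, fair condition, soil group A → CN(II) = 49
CN(I) from CN(II)=49: (4.2·49)/(10 − 0.058·49) = 34300/1193 ≈ 28.751
S = 1000/(34300/1193) − 10 = 8500/343 in ≈ 24.781 in
Ia = 0.2S: 0.2·24.781 = 4.956 in (exactly 1700/343)
P − Ia = 6.940 − 4.956 = 34021/17150 ≈ 1.984 in (> 0, runoff occurs)
Q = (34021/17150)²/((34021/17150) + 8500/343) = (1157428441/294122500)/(459021/17150) = 1157428441/7872210150 in ≈ 0.147 in

Q = 1157428441/7872210150 in ≈ 0.147 in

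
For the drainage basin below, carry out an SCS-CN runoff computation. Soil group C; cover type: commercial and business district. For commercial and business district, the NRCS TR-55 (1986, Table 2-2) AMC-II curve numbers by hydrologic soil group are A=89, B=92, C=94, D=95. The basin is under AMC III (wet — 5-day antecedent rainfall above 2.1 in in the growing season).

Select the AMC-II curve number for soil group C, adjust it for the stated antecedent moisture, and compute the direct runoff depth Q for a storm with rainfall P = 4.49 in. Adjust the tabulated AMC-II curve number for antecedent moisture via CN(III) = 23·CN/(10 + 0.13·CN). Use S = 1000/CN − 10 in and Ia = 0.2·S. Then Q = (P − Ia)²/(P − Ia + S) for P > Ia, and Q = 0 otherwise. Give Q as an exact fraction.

NRCS table: commercial and business district, soil group C → CN(II) = 94
Adjust CN=94 to AMC III: 23·94/(10 + 0.13·94) → 2162 ÷ (1111/50) = 108100/1111 ≈ 97.300
Retention S: 1000/CN − 10 with CN=97.300 → S = 300/1081 ≈ 0.278 in
Initial abstraction Ia = S/5 = (300/1081)/5 = 60/1081 ≈ 0.056 in
Since P=4.490 > Ia=0.056: effective rainfall P−Ia = 479369/108100 in
Runoff Q = (P−Ia)²/(P−Ia+S) = (4.434)²/(4.434+0.278) = 229794638161/55062788900 ≈ 4.173 in

Q = 229794638161/55062788900 in ≈ 4.173 in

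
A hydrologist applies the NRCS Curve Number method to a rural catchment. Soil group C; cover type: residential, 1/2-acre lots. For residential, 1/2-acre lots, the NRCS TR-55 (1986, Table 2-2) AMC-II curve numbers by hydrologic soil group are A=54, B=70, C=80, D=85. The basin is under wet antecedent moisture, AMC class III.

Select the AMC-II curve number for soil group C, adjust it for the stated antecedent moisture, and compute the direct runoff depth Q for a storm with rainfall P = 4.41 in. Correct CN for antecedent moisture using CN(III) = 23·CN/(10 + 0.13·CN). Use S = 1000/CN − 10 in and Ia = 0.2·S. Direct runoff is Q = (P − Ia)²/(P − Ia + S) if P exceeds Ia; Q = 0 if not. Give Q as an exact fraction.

Q = 92987449/27928900 in ≈ 3.329 in

NRCS table: residential, 1/2-acre lots, soil group C → CN(II) = 80
CN(III) from CN(II)=80: (23·80)/(10 + 0.13·80) = 4600/51 ≈ 90.196
S = 1000/(4600/51) − 10 = 25/23 in ≈ 1.087 in
Ia = 0.2·(25/23) = 5/23 in ≈ 0.217 in
Excess rainfall: 4.410 − 0.217 = 4.193 in; P > Ia so Q > 0
Q = (9643/2300)²/((9643/2300) + 25/23) = (92987449/5290000)/(12143/2300) = 92987449/27928900 in ≈ 3.329 in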